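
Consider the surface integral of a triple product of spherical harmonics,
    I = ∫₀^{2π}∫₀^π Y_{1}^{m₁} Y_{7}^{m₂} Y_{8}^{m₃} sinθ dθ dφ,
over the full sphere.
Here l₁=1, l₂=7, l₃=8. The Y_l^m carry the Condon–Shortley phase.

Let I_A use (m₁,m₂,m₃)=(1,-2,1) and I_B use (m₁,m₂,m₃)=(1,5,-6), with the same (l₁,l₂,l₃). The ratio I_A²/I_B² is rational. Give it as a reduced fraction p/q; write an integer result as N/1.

3/13

l's match ⇒ only the (l;m) 3-j factors differ between A and B.
A: triangle coeff Δ(1,7,8) = 1/2040; Σ_t [0,0]: t=0:+1/87091200 = 1/87091200; (3j)²=7/680 [(1 7 8; 1 -2 1)], sign=-1
B: triangle coeff Δ(1,7,8) = 1/2040; Σ_t [0,0]: t=0:+1/1916006400 = 1/1916006400; (3j)²=91/2040 [(1 7 8; 1 5 -6)], sign=+1
I_A²/I_B² = (7/680)/(91/2040) = 3/13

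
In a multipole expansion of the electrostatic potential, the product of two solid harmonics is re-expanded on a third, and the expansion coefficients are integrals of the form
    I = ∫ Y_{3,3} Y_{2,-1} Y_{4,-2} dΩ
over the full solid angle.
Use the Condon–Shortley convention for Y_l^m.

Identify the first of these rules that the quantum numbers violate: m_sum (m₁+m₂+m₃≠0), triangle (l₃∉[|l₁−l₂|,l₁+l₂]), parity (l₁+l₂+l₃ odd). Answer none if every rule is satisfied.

m₁+m₂+m₃ = 3 − 1 − 2 = 0  ✓
triangle: |3−2|=1 ≤ l₃=4 ≤ 3+2=5  ✓
parity: l₁+l₂+l₃ = 9 is odd  ✗

parity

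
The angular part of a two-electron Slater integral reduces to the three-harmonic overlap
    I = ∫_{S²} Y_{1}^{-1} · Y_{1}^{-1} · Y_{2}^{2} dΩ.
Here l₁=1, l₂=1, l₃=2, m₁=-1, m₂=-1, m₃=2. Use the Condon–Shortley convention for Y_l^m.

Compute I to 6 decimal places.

0.309019

Rules hold: Σm=0, L=4 even, 0≤2≤2.
N = 3·3·5 = 45
Δ = 0!·2!·2!/5! = 1/30
Racah Σ t=0..0: t=0:+1/1 = 1/1
⇒ 3j(1 1 2; 0 0 0)² = 2/15, sgn +1
Racah Σ t=0..0: t=0:+1/4 = 1/4
⇒ 3j(1 1 2; -1 -1 2)² = 1/5, sgn +1
4πI² = N·(3j₀)²·(3jₘ)² = 6/5
I = +1·√(1.2/4π) = 0.30901936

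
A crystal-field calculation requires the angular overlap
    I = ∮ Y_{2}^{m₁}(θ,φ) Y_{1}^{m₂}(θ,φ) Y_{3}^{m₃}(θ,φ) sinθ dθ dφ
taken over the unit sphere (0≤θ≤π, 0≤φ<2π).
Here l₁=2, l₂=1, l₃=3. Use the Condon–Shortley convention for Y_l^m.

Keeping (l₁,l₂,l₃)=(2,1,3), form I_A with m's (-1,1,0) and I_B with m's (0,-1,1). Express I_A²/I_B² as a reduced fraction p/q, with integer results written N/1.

Shared (l₁,l₂,l₃)=(2,1,3): N and (l;000)² cancel in I_A²/I_B².
A: Δ = 0!·4!·2!/7! = 1/105; Racah Σ t=0..0: t=0:+1/12 = 1/12; ⇒ 3j(2 1 3; -1 1 0)² = 1/35, sgn -1
B: Δ = 0!·4!·2!/7! = 1/105; Racah Σ t=0..0: t=0:+1/8 = 1/8; ⇒ 3j(2 1 3; 0 -1 1)² = 2/35, sgn +1
I_A²/I_B² = (1/35)/(2/35) = 1/2

1/2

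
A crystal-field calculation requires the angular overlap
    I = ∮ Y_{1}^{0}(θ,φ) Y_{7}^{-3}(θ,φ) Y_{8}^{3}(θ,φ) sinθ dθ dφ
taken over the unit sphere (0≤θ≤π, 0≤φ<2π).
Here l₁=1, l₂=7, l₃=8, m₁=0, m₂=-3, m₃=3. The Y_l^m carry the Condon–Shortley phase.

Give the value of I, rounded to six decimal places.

-0.226917

Rules hold: Σm=0, L=16 even, 6≤8≤8.
N = 3·15·17 = 765
Δ = 0!·2!·14!/17! = 1/2040
Racah Σ t=0..0: t=0:+1/25401600 = 1/25401600
⇒ 3j(1 7 8; 0 0 0)² = 8/255, sgn +1
Racah Σ t=0..0: t=0:+1/87091200 = 1/87091200
⇒ 3j(1 7 8; 0 -3 3)² = 11/408, sgn -1
4πI² = N·(3j₀)²·(3jₘ)² = 11/17
I = -1·√(0.647059/4π) = -0.22691696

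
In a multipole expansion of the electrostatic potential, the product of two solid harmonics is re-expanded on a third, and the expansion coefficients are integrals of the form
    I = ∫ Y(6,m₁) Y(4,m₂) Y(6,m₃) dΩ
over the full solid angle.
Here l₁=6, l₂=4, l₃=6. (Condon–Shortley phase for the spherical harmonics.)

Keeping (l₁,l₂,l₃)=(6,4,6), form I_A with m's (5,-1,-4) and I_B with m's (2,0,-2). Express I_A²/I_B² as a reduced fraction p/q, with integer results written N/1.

Same 6,4,6: normalisation and zero-m 3j drop out of the ratio.
A: Δ: 4! 8! 4! / 17! → 1/15315300; sum: t=0:+1/725760 t=1:−1/967680 = 1/2903040; 3j²(6 4 6; 5 -1 -4) = Δ·Π!·Σ² = 5/3094  (sign +1)
B: Δ: 4! 8! 4! / 17! → 1/15315300; sum: t=0:+1/331776 t=1:−1/25920 t=2:+1/23040 t=3:−1/181440 t=4:+1/23224320 = 11/4644864; 3j²(6 4 6; 2 0 -2) = Δ·Π!·Σ² = 11/55692  (sign +1)
I_A²/I_B² = (5/3094)/(11/55692) = 90/11

90/11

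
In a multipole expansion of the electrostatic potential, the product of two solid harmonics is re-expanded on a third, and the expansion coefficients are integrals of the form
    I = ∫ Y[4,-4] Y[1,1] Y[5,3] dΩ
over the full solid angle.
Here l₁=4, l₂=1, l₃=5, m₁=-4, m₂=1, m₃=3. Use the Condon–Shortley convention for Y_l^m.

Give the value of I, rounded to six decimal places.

Checks pass: Σm=0; 10 even; l₃=5∈[3,5].
(2·4+1)(2·1+1)(2·5+1) = 297
Δ: 0! 8! 2! / 11! → 1/495
sum: t=0:+1/576 = 1/576
3j²(4 1 5; 0 0 0) = Δ·Π!·Σ² = 5/99  (sign -1)
sum: t=0:+1/80640 = 1/80640
3j²(4 1 5; -4 1 3) = Δ·Π!·Σ² = 1/495  (sign +1)
combine: 4πI² = 297·5/99·1/495 = 1/33
take √, sign -1: I = -0.04910640

-0.049106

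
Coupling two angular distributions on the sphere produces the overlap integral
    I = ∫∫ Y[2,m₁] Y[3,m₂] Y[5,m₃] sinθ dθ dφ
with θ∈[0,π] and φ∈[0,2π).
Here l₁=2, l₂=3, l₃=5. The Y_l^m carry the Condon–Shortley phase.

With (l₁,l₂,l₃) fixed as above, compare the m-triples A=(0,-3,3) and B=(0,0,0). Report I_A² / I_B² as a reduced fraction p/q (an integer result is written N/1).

Same 2,3,5: normalisation and zero-m 3j drop out of the ratio.
A: Δ: 0! 4! 6! / 11! → 1/2310; sum: t=0:+1/2880 = 1/2880; 3j²(2 3 5; 0 -3 3) = Δ·Π!·Σ² = 2/165  (sign +1)
B: Δ: 0! 4! 6! / 11! → 1/2310; sum: t=0:+1/144 = 1/144; 3j²(2 3 5; 0 0 0) = Δ·Π!·Σ² = 10/231  (sign -1)
I_A²/I_B² = (2/165)/(10/231) = 7/25

7/25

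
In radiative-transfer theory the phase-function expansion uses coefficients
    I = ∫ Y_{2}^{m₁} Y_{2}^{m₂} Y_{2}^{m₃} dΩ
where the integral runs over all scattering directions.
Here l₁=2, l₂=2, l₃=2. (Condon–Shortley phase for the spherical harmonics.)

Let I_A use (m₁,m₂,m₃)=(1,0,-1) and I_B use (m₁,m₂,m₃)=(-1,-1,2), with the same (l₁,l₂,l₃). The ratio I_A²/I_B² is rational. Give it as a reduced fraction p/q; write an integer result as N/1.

Same 2,2,2: normalisation and zero-m 3j drop out of the ratio.
A: Δ: 2! 2! 2! / 7! → 1/630; sum: t=0:+1/4 t=1:−1/2 = -1/4; 3j²(2 2 2; 1 0 -1) = Δ·Π!·Σ² = 1/70  (sign +1)
B: Δ: 2! 2! 2! / 7! → 1/630; sum: t=1:−1/4 = -1/4; 3j²(2 2 2; -1 -1 2) = Δ·Π!·Σ² = 3/35  (sign -1)
I_A²/I_B² = (1/70)/(3/35) = 1/6

1/6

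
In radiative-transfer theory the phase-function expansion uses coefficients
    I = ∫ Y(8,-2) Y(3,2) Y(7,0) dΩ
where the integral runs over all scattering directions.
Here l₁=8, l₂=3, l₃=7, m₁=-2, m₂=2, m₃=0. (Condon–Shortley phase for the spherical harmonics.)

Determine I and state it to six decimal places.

-0.091974

Rules hold: Σm=0, L=18 even, 5≤7≤11.
N = 17·7·15 = 1785
Δ = 4!·12!·2!/19! = 1/5290740
Racah Σ t=1..3: t=1:−1/7257600 t=2:+1/2073600 t=3:−1/7257600 = 1/4838400
⇒ 3j(8 3 7; 0 0 0)² = 252/20995, sgn -1
Racah Σ t=3..4: t=3:−1/7257600 t=4:+1/12441600 = -1/17418240
⇒ 3j(8 3 7; -2 2 0)² = 125/25194, sgn +1
4πI² = N·(3j₀)²·(3jₘ)² = 110250/1037153
I = -1·√(0.106301/4π) = -0.09197355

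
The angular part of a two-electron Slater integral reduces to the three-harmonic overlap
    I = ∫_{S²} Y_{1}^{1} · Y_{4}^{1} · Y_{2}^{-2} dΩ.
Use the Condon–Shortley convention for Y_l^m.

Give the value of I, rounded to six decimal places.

0.000000

l₃=2 ∉ [3,5] — triangle fails ⇒ I = 0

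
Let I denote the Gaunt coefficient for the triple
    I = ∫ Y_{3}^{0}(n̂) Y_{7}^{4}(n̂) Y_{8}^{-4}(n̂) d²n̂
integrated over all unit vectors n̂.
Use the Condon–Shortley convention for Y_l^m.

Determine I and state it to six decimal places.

Rules hold: Σm=0, L=18 even, 4≤8≤10.
N = 7·15·17 = 1785
Δ = 2!·4!·12!/19! = 1/5290740
Racah Σ t=0..2: t=0:+1/7257600 t=1:−1/2073600 t=2:+1/7257600 = -1/4838400
⇒ 3j(3 7 8; 0 0 0)² = 252/20995, sgn -1
Racah Σ t=0..2: t=0:+1/479001600 t=1:−1/29030400 t=2:+1/26127360 = 17/2874009600
⇒ 3j(3 7 8; 0 4 -4)² = 17/25935, sgn +1
4πI² = N·(3j₀)²·(3jₘ)² = 4284/305045
I = -1·√(0.0140438/4π) = -0.03343011

-0.033430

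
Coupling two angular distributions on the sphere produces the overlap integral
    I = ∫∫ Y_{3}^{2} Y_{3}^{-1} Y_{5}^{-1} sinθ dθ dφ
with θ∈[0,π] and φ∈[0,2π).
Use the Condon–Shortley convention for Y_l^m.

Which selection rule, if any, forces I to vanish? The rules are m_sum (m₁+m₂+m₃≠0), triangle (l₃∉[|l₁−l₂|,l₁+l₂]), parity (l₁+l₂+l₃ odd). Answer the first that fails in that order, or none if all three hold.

parity

azimuthal sum: 2 − 1 − 1 = 0  ✓
0 ≤ 5 ≤ 6 (triangle on l)  ✓
L = 3 + 3 + 5 = 11 (odd)  ✗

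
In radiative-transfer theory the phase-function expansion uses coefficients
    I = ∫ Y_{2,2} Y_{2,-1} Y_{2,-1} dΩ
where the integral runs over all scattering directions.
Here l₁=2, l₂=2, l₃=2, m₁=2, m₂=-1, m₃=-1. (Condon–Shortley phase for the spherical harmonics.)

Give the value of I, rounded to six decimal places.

0.220728

Rules hold: Σm=0, L=6 even, 0≤2≤4.
N = 5·5·5 = 125
Δ = 2!·2!·2!/7! = 1/630
Racah Σ t=0..2: t=0:+1/8 t=1:−1/1 t=2:+1/8 = -3/4
⇒ 3j(2 2 2; 0 0 0)² = 2/35, sgn -1
Racah Σ t=0..0: t=0:+1/4 = 1/4
⇒ 3j(2 2 2; 2 -1 -1)² = 3/35, sgn -1
4πI² = N·(3j₀)²·(3jₘ)² = 30/49
I = +1·√(0.612245/4π) = 0.22072812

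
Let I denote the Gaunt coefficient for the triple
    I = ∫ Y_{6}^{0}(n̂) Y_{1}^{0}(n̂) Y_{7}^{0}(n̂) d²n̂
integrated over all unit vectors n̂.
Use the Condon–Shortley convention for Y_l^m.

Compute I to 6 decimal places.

0.244927

Checks pass: Σm=0; 14 even; l₃=7∈[5,7].
(2·6+1)(2·1+1)(2·7+1) = 585
Δ: 0! 12! 2! / 15! → 1/1365
sum: t=0:+1/518400 = 1/518400
3j²(6 1 7; 0 0 0) = Δ·Π!·Σ² = 7/195  (sign -1)
(m-triple is (0,0,0) — same symbol as above.)
combine: 4πI² = 585·7/195·7/195 = 49/65
take √, sign +1: I = 0.24492687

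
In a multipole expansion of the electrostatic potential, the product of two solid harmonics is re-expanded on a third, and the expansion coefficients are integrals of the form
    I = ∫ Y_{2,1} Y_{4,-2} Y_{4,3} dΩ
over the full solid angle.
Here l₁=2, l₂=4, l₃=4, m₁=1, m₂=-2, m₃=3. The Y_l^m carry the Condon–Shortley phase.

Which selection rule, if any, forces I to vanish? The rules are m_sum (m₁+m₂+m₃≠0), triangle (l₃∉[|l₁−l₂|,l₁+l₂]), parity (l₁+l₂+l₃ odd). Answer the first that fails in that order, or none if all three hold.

Σmᵢ = 2  ✗
l₃∈[|l₁−l₂|,l₁+l₂]=[2,6], have l₃=4
Σlᵢ = 10 ⇒ even

m_sum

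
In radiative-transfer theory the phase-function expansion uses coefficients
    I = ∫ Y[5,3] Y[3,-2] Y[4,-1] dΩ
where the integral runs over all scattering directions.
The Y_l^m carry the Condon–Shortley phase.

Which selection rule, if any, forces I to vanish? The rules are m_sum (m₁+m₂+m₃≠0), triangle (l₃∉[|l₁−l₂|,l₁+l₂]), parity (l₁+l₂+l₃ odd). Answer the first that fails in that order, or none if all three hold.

azimuthal sum: 3 − 2 − 1 = 0  ✓
2 ≤ 4 ≤ 8 (triangle on l)  ✓
L = 5 + 3 + 4 = 12 (even)  ✓

none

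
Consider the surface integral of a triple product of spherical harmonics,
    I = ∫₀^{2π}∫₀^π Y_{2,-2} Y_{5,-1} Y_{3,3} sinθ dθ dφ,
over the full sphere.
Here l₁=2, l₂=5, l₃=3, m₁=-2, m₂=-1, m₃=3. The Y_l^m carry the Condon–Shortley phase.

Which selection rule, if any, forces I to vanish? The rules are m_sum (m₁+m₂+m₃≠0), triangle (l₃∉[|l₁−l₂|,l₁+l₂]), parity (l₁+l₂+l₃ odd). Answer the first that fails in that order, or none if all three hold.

none

Σmᵢ = 0  ✓
l₃∈[|l₁−l₂|,l₁+l₂]=[3,7], have l₃=3  ✓
Σlᵢ = 10 ⇒ even  ✓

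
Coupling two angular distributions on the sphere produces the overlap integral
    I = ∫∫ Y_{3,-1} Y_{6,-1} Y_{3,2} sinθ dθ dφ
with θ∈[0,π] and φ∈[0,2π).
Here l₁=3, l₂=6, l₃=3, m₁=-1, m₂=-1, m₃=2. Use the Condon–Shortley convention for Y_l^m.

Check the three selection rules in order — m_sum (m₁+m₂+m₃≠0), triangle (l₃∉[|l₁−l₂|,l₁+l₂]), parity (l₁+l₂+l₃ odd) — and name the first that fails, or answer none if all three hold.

azimuthal sum: -1 − 1 + 2 = 0  ✓
3 ≤ 3 ≤ 9 (triangle on l)  ✓
L = 3 + 6 + 3 = 12 (even)  ✓

none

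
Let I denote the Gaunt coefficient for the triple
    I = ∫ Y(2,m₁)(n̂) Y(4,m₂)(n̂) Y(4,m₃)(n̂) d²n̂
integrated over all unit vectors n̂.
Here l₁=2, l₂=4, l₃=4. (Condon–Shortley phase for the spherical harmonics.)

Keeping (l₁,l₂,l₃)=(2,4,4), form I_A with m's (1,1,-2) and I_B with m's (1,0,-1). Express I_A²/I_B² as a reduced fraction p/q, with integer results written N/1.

Same 2,4,4: normalisation and zero-m 3j drop out of the ratio.
A: Δ: 2! 2! 6! / 11! → 1/13860; sum: t=0:+1/240 t=1:−1/96 = -1/160; 3j²(2 4 4; 1 1 -2) = Δ·Π!·Σ² = 27/1540  (sign -1)
B: Δ: 2! 2! 6! / 11! → 1/13860; sum: t=0:+1/96 t=1:−1/72 = -1/288; 3j²(2 4 4; 1 0 -1) = Δ·Π!·Σ² = 1/462  (sign +1)
I_A²/I_B² = (27/1540)/(1/462) = 81/10

81/10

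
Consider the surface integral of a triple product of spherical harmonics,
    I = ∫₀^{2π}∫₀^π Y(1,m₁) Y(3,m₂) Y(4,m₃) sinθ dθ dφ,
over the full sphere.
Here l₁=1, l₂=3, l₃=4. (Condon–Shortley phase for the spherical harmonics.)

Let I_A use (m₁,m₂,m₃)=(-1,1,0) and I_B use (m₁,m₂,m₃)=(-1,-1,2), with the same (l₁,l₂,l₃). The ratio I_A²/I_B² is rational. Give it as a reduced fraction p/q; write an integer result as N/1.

2/5

Shared (l₁,l₂,l₃)=(1,3,4): N and (l;000)² cancel in I_A²/I_B².
A: Δ = 0!·2!·6!/9! = 1/252; Racah Σ t=0..0: t=0:+1/96 = 1/96; ⇒ 3j(1 3 4; -1 1 0)² = 1/42, sgn +1
B: Δ = 0!·2!·6!/9! = 1/252; Racah Σ t=0..0: t=0:+1/96 = 1/96; ⇒ 3j(1 3 4; -1 -1 2)² = 5/84, sgn +1
I_A²/I_B² = (1/42)/(5/84) = 2/5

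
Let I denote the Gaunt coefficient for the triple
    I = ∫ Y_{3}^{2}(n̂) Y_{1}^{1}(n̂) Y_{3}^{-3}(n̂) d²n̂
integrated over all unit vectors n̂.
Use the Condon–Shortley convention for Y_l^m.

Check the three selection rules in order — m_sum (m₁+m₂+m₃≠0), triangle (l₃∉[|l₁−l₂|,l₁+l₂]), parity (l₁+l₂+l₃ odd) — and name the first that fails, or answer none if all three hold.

parity

azimuthal sum: 2 + 1 − 3 = 0  ✓
2 ≤ 3 ≤ 4 (triangle on l)  ✓
L = 3 + 1 + 3 = 7 (odd)  ✗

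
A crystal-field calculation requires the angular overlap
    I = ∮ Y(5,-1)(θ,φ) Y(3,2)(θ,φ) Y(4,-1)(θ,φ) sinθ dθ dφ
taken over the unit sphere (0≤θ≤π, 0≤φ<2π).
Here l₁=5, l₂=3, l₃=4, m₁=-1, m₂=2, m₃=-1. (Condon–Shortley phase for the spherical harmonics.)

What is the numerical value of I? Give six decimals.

Checks pass: Σm=0; 12 even; l₃=4∈[2,8].
(2·5+1)(2·3+1)(2·4+1) = 693
Δ: 4! 6! 2! / 13! → 1/180180
sum: t=1:−1/576 t=2:+1/144 t=3:−1/576 = 1/288
3j²(5 3 4; 0 0 0) = Δ·Π!·Σ² = 20/1001  (sign +1)
sum: t=3:−1/432 t=4:+1/1152 = -5/3456
3j²(5 3 4; -1 2 -1) = Δ·Π!·Σ² = 625/36036  (sign +1)
combine: 4πI² = 693·20/1001·625/36036 = 3125/13013
take √, sign +1: I = 0.13823925

0.138239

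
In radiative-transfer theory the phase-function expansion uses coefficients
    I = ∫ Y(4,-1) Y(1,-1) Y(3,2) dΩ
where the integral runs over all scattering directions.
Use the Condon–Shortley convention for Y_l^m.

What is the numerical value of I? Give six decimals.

Rules hold: Σm=0, L=8 even, 3≤3≤5.
N = 9·3·7 = 189
Δ = 2!·6!·0!/9! = 1/252
Racah Σ t=1..1: t=1:−1/36 = -1/36
⇒ 3j(4 1 3; 0 0 0)² = 4/63, sgn +1
Racah Σ t=0..0: t=0:+1/240 = 1/240
⇒ 3j(4 1 3; -1 -1 2)² = 1/84, sgn -1
4πI² = N·(3j₀)²·(3jₘ)² = 1/7
I = -1·√(0.142857/4π) = -0.10662181

-0.106622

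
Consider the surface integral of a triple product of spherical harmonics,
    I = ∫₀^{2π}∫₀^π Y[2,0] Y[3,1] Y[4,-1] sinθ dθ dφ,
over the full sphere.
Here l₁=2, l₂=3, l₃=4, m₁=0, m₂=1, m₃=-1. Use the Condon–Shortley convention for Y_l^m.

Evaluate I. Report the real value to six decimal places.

0.000000

Σlᵢ=9 odd — θ-integrand is odd under cosθ→−cosθ; I=0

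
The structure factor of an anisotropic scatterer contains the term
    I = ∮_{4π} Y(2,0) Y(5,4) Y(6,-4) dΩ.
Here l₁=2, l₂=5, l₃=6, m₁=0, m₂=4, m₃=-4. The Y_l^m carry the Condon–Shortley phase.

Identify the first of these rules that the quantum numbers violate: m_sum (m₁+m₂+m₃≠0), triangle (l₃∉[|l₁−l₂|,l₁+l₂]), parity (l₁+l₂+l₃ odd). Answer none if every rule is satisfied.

parity

azimuthal sum: 0 + 4 − 4 = 0  ✓
3 ≤ 6 ≤ 7 (triangle on l)  ✓
L = 2 + 5 + 6 = 13 (odd)  ✗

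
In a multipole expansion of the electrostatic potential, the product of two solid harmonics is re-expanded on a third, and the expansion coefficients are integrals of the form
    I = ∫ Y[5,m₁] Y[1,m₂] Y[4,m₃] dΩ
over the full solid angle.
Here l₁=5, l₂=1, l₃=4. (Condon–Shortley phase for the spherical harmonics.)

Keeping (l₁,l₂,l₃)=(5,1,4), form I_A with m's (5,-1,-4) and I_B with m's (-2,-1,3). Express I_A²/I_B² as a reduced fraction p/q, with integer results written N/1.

15/1

l's match ⇒ only the (l;m) 3-j factors differ between A and B.
A: triangle coeff Δ(5,1,4) = 1/495; Σ_t [0,0]: t=0:+1/80640 = 1/80640; (3j)²=1/11 [(5 1 4; 5 -1 -4)], sign=+1
B: triangle coeff Δ(5,1,4) = 1/495; Σ_t [0,0]: t=0:+1/10080 = 1/10080; (3j)²=1/165 [(5 1 4; -2 -1 3)], sign=-1
I_A²/I_B² = (1/11)/(1/165) = 15/1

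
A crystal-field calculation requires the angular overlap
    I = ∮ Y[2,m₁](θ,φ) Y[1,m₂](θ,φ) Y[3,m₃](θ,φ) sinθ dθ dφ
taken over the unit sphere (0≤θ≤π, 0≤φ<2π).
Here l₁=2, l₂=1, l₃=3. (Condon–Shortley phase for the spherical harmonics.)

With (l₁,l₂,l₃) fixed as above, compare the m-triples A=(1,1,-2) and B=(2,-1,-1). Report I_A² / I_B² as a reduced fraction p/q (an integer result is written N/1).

10/1

Same 2,1,3: normalisation and zero-m 3j drop out of the ratio.
A: Δ: 0! 4! 2! / 7! → 1/105; sum: t=0:+1/12 = 1/12; 3j²(2 1 3; 1 1 -2) = Δ·Π!·Σ² = 2/21  (sign -1)
B: Δ: 0! 4! 2! / 7! → 1/105; sum: t=0:+1/48 = 1/48; 3j²(2 1 3; 2 -1 -1) = Δ·Π!·Σ² = 1/105  (sign +1)
I_A²/I_B² = (2/21)/(1/105) = 10/1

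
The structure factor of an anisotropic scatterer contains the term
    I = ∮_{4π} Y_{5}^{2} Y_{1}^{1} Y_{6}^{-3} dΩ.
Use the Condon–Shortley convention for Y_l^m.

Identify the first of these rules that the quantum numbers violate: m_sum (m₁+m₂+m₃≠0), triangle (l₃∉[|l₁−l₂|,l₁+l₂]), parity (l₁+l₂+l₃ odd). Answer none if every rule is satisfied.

none

Σmᵢ = 0  ✓
l₃∈[|l₁−l₂|,l₁+l₂]=[4,6], have l₃=6  ✓
Σlᵢ = 12 ⇒ even  ✓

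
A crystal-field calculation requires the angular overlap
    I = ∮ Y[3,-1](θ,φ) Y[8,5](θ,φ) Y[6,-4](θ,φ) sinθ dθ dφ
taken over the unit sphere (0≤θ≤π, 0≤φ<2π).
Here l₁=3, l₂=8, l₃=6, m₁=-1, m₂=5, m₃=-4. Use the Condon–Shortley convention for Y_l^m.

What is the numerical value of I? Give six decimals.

0.000000

Σlᵢ=17 odd — θ-integrand is odd under cosθ→−cosθ; I=0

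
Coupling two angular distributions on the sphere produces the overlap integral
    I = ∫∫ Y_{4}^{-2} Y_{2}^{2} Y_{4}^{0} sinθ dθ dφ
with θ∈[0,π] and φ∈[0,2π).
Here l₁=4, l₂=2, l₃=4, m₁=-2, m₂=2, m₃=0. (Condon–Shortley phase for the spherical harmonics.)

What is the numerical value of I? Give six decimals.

m-sum 0 ✓  L=10 even ✓  2≤4≤6 ✓
Π(2lᵢ+1) = 9×5×9 = 405
triangle coeff Δ(4,2,4) = 1/13860
Σ_t [0,2]: t=0:+1/192 t=1:−1/36 t=2:+1/192 = -5/288
(3j)²=20/693 [(4 2 4; 0 0 0)], sign=-1
Σ_t [2,2]: t=2:+1/192 = 1/192
(3j)²=3/77 [(4 2 4; -2 2 0)], sign=+1
⇒ 4πI² = 2700/5929
I = (-1)√(2700/5929/(4π)) = -0.19036462

-0.190365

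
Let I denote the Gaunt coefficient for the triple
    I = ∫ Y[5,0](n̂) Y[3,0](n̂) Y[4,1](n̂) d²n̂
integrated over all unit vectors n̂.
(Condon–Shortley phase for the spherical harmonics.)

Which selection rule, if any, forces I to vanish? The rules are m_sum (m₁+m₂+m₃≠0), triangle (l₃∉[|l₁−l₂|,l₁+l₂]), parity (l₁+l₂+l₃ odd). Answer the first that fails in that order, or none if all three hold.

m₁+m₂+m₃ = 0 + 0 + 1 = 1  ✗
triangle: |5−3|=2 ≤ l₃=4 ≤ 5+3=8
parity: l₁+l₂+l₃ = 12 is even

m_sum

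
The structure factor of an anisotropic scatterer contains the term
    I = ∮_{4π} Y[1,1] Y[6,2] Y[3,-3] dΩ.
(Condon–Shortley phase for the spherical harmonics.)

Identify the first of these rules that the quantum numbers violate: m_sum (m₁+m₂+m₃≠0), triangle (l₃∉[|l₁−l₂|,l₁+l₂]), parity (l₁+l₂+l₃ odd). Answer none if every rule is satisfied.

triangle

azimuthal sum: 1 + 2 − 3 = 0  ✓
5 ≤ 3 ≤ 7 (triangle on l)  ✗
L = 1 + 6 + 3 = 10 (even)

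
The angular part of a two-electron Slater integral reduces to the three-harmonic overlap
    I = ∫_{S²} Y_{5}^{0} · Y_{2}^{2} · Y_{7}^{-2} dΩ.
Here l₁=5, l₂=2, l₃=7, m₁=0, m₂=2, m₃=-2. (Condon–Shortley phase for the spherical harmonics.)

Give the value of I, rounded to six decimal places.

Checks pass: Σm=0; 14 even; l₃=7∈[3,7].
(2·5+1)(2·2+1)(2·7+1) = 825
Δ: 0! 10! 4! / 15! → 1/15015
sum: t=0:+1/57600 = 1/57600
3j²(5 2 7; 0 0 0) = Δ·Π!·Σ² = 21/715  (sign -1)
sum: t=0:+1/345600 = 1/345600
3j²(5 2 7; 0 2 -2) = Δ·Π!·Σ² = 6/715  (sign -1)
combine: 4πI² = 825·21/715·6/715 = 378/1859
take √, sign +1: I = 0.12720415

0.127204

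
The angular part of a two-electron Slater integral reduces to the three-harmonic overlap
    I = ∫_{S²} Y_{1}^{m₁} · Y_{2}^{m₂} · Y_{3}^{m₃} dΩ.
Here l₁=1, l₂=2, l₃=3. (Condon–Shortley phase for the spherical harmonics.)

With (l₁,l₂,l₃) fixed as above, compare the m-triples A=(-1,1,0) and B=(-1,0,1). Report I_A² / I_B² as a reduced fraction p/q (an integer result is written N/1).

1/2

l's match ⇒ only the (l;m) 3-j factors differ between A and B.
A: triangle coeff Δ(1,2,3) = 1/105; Σ_t [0,0]: t=0:+1/12 = 1/12; (3j)²=1/35 [(1 2 3; -1 1 0)], sign=-1
B: triangle coeff Δ(1,2,3) = 1/105; Σ_t [0,0]: t=0:+1/8 = 1/8; (3j)²=2/35 [(1 2 3; -1 0 1)], sign=+1
I_A²/I_B² = (1/35)/(2/35) = 1/2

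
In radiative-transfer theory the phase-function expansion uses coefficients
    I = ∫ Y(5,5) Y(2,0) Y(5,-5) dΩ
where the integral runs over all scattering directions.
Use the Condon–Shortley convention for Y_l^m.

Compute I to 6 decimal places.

m-sum 0 ✓  L=12 even ✓  3≤5≤7 ✓
Π(2lᵢ+1) = 11×5×11 = 605
triangle coeff Δ(5,2,5) = 1/38610
Σ_t [0,2]: t=0:+1/2880 t=1:−1/576 t=2:+1/2880 = -1/960
(3j)²=10/429 [(5 2 5; 0 0 0)], sign=+1
Σ_t [0,0]: t=0:+1/161280 = 1/161280
(3j)²=15/286 [(5 2 5; 5 0 -5)], sign=+1
⇒ 4πI² = 125/169
I = (+1)√(125/169/(4π)) = 0.24260890

0.242609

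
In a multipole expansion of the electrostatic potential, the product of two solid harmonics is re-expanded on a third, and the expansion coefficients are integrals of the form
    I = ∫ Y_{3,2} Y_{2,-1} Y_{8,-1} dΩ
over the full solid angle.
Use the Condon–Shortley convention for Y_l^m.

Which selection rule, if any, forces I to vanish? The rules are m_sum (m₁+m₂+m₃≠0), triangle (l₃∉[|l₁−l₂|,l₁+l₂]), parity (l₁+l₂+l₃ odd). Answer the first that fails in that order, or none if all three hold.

m₁+m₂+m₃ = 2 − 1 − 1 = 0  ✓
triangle: |3−2|=1 ≤ l₃=8 ≤ 3+2=5  ✗
parity: l₁+l₂+l₃ = 13 is odd

triangle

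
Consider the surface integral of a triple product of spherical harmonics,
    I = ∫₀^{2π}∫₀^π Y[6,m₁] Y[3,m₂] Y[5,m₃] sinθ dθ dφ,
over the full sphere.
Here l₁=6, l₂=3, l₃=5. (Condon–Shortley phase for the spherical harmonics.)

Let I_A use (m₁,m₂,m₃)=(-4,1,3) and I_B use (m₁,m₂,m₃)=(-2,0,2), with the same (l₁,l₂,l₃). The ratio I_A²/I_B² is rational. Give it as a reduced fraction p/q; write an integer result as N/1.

Same 6,3,5: normalisation and zero-m 3j drop out of the ratio.
A: Δ: 4! 8! 2! / 15! → 1/675675; sum: t=2:+1/322560 t=3:−1/30240 t=4:+1/69120 = -1/64512; 3j²(6 3 5; -4 1 3) = Δ·Π!·Σ² = 10/1001  (sign -1)
B: Δ: 4! 8! 2! / 15! → 1/675675; sum: t=1:−1/60480 t=2:+1/5760 t=3:−1/8640 = 1/24192; 3j²(6 3 5; -2 0 2) = Δ·Π!·Σ² = 8/3003  (sign -1)
I_A²/I_B² = (10/1001)/(8/3003) = 15/4

15/4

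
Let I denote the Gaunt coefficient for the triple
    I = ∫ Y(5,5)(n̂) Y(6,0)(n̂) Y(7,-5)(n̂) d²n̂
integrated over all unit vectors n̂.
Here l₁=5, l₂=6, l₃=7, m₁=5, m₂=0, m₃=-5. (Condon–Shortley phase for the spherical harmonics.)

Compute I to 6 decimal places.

-0.160857

Checks pass: Σm=0; 18 even; l₃=7∈[1,11].
(2·5+1)(2·6+1)(2·7+1) = 2145
Δ: 4! 6! 8! / 19! → 1/174594420
sum: t=0:+1/4147200 t=1:−1/207360 t=2:+1/82944 t=3:−1/207360 t=4:+1/4147200 = 1/345600
3j²(5 6 7; 0 0 0) = Δ·Π!·Σ² = 420/46189  (sign -1)
sum: t=0:+1/24883200 = 1/24883200
3j²(5 6 7; 5 0 -5) = Δ·Π!·Σ² = 70/4199  (sign +1)
combine: 4πI² = 2145·420/46189·70/4199 = 441000/1356277
take √, sign -1: I = -0.16085707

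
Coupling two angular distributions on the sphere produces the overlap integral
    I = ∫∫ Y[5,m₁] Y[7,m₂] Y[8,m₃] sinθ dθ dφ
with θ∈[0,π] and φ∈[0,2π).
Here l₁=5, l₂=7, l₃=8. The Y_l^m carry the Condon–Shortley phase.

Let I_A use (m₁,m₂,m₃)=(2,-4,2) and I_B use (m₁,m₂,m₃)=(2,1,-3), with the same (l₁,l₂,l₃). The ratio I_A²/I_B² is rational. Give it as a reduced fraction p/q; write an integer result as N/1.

2/9

Same 5,7,8: normalisation and zero-m 3j drop out of the ratio.
A: Δ: 4! 6! 10! / 21! → 1/814773960; sum: t=0:+1/26127360 t=1:−1/23224320 t=2:+1/174182400 t=3:−1/15676416000 = 1/1119744000; 3j²(5 7 8; 2 -4 2) = Δ·Π!·Σ² = 7/377910  (sign +1)
B: Δ: 4! 6! 10! / 21! → 1/814773960; sum: t=0:+1/69672960 t=1:−1/8709120 t=2:+1/8294400 t=3:−1/62208000 = 1/248832000; 3j²(5 7 8; 2 1 -3) = Δ·Π!·Σ² = 7/83980  (sign -1)
I_A²/I_B² = (7/377910)/(7/83980) = 2/9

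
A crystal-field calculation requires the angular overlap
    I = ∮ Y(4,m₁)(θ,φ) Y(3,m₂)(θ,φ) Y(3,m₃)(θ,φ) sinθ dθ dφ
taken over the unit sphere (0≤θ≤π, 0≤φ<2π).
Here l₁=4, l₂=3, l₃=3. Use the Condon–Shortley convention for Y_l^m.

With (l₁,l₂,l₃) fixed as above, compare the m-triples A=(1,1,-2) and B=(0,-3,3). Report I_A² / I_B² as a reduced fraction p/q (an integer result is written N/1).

Shared (l₁,l₂,l₃)=(4,3,3): N and (l;000)² cancel in I_A²/I_B².
A: Δ = 4!·4!·2!/11! = 1/34650; Racah Σ t=2..3: t=2:+1/48 t=3:−1/144 = 1/72; ⇒ 3j(4 3 3; 1 1 -2)² = 16/693, sgn -1
B: Δ = 4!·4!·2!/11! = 1/34650; Racah Σ t=0..0: t=0:+1/1152 = 1/1152; ⇒ 3j(4 3 3; 0 -3 3)² = 1/154, sgn +1
I_A²/I_B² = (16/693)/(1/154) = 32/9

32/9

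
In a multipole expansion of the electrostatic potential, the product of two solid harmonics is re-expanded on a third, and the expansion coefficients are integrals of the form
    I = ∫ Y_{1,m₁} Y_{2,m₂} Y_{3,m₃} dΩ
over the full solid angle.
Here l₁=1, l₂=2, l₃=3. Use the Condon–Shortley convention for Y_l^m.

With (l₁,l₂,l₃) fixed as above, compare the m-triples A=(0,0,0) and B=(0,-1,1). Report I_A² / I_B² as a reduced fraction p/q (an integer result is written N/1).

Shared (l₁,l₂,l₃)=(1,2,3): N and (l;000)² cancel in I_A²/I_B².
A: Δ = 0!·2!·4!/7! = 1/105; Racah Σ t=0..0: t=0:+1/4 = 1/4; ⇒ 3j(1 2 3; 0 0 0)² = 3/35, sgn -1
B: Δ = 0!·2!·4!/7! = 1/105; Racah Σ t=0..0: t=0:+1/6 = 1/6; ⇒ 3j(1 2 3; 0 -1 1)² = 8/105, sgn +1
I_A²/I_B² = (3/35)/(8/105) = 9/8

9/8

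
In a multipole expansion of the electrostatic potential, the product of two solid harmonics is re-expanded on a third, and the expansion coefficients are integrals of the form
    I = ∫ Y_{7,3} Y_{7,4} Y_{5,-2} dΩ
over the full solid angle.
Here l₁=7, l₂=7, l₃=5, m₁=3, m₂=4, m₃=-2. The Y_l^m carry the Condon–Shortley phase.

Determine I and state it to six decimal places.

Σmᵢ = 5 ≠ 0, so the φ-integral vanishes; I = 0

0.000000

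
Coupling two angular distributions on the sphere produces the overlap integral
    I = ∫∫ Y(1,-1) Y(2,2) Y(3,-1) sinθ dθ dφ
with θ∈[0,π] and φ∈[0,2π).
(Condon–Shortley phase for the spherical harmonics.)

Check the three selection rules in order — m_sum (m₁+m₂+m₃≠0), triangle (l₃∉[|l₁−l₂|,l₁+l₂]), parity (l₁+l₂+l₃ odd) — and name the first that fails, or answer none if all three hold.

azimuthal sum: -1 + 2 − 1 = 0  ✓
1 ≤ 3 ≤ 3 (triangle on l)  ✓
L = 1 + 2 + 3 = 6 (even)  ✓

none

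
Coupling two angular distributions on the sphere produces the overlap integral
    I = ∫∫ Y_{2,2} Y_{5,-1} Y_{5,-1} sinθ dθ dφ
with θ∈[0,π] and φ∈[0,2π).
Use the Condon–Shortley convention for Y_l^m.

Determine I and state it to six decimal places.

Rules hold: Σm=0, L=12 even, 3≤5≤7.
N = 5·11·11 = 605
Δ = 2!·2!·8!/13! = 1/38610
Racah Σ t=0..2: t=0:+1/2880 t=1:−1/576 t=2:+1/2880 = -1/960
⇒ 3j(2 5 5; 0 0 0)² = 10/429, sgn +1
Racah Σ t=0..0: t=0:+1/2304 = 1/2304
⇒ 3j(2 5 5; 2 -1 -1)² = 5/143, sgn +1
4πI² = N·(3j₀)²·(3jₘ)² = 250/507
I = +1·√(0.493097/4π) = 0.19808933

0.198089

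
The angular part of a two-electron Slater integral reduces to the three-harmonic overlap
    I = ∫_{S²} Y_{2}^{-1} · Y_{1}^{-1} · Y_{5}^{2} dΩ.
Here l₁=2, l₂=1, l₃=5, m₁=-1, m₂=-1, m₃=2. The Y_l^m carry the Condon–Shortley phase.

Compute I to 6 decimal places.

l₃=5 ∉ [1,3] — triangle fails ⇒ I = 0

0.000000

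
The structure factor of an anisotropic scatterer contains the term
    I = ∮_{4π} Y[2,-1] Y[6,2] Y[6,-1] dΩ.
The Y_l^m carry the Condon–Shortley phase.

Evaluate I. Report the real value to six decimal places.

0.088837

Checks pass: Σm=0; 14 even; l₃=6∈[4,8].
(2·2+1)(2·6+1)(2·6+1) = 845
Δ: 2! 2! 10! / 15! → 1/90090
sum: t=0:+1/69120 t=1:−1/14400 t=2:+1/69120 = -7/172800
3j²(2 6 6; 0 0 0) = Δ·Π!·Σ² = 14/715  (sign -1)
sum: t=1:−1/60480 t=2:+1/34560 = 1/80640
3j²(2 6 6; -1 2 -1) = Δ·Π!·Σ² = 6/1001  (sign -1)
combine: 4πI² = 845·14/715·6/1001 = 12/121
take √, sign +1: I = 0.08883682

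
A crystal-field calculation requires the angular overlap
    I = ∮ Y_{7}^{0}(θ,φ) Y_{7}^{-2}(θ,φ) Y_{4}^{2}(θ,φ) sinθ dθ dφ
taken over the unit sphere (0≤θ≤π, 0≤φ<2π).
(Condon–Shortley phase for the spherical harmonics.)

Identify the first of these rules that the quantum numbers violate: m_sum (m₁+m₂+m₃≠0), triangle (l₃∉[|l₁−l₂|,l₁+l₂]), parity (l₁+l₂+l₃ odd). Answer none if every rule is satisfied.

Σmᵢ = 0  ✓
l₃∈[|l₁−l₂|,l₁+l₂]=[0,14], have l₃=4  ✓
Σlᵢ = 18 ⇒ even  ✓

none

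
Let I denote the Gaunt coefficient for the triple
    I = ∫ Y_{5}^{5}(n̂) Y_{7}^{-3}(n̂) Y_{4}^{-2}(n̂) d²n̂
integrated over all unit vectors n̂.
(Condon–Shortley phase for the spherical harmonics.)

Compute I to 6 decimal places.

m-sum 0 ✓  L=16 even ✓  2≤4≤12 ✓
Π(2lᵢ+1) = 11×15×9 = 1485
triangle coeff Δ(5,7,4) = 1/6126120
Σ_t [3,5]: t=3:−1/69120 t=4:+1/20736 t=5:−1/69120 = 1/51840
(3j)²=280/21879 [(5 7 4; 0 0 0)], sign=+1
Σ_t [0,0]: t=0:+1/3870720 = 1/3870720
(3j)²=675/136136 [(5 7 4; 5 -3 -2)], sign=+1
⇒ 4πI² = 50625/537251
I = (+1)√(50625/537251/(4π)) = 0.08659423

0.086594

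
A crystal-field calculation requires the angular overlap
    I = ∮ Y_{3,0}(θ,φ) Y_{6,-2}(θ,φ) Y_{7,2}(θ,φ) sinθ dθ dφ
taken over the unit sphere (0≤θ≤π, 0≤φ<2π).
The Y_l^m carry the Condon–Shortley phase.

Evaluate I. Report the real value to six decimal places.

m-sum 0 ✓  L=16 even ✓  3≤7≤9 ✓
Π(2lᵢ+1) = 7×13×15 = 1365
triangle coeff Δ(3,6,7) = 1/2042040
Σ_t [0,2]: t=0:+1/207360 t=1:−1/57600 t=2:+1/207360 = -1/129600
(3j)²=168/12155 [(3 6 7; 0 0 0)], sign=+1
Σ_t [0,2]: t=0:+1/207360 t=1:−1/120960 t=2:+1/967680 = -1/414720
(3j)²=21/4862 [(3 6 7; 0 -2 2)], sign=+1
⇒ 4πI² = 37044/454597
I = (+1)√(37044/454597/(4π)) = 0.08052685

0.080527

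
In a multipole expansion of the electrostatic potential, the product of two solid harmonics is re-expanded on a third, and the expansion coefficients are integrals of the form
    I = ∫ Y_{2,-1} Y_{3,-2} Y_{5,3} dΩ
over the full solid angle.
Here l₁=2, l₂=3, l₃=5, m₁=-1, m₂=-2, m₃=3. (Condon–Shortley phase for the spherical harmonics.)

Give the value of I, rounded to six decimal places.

-0.253584

Rules hold: Σm=0, L=10 even, 1≤5≤5.
N = 5·7·11 = 385
Δ = 0!·4!·6!/11! = 1/2310
Racah Σ t=0..0: t=0:+1/144 = 1/144
⇒ 3j(2 3 5; 0 0 0)² = 10/231, sgn -1
Racah Σ t=0..0: t=0:+1/720 = 1/720
⇒ 3j(2 3 5; -1 -2 3)² = 8/165, sgn +1
4πI² = N·(3j₀)²·(3jₘ)² = 80/99
I = -1·√(0.808081/4π) = -0.25358436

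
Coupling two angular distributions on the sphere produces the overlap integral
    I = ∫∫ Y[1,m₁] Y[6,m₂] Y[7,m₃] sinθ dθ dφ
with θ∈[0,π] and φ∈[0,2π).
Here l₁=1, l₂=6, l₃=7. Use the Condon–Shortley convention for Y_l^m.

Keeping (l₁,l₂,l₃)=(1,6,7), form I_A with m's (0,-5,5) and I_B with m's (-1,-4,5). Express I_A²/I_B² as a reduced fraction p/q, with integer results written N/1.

Shared (l₁,l₂,l₃)=(1,6,7): N and (l;000)² cancel in I_A²/I_B².
A: Δ = 0!·2!·12!/15! = 1/1365; Racah Σ t=0..0: t=0:+1/39916800 = 1/39916800; ⇒ 3j(1 6 7; 0 -5 5)² = 8/455, sgn +1
B: Δ = 0!·2!·12!/15! = 1/1365; Racah Σ t=0..0: t=0:+1/14515200 = 1/14515200; ⇒ 3j(1 6 7; -1 -4 5)² = 22/455, sgn +1
I_A²/I_B² = (8/455)/(22/455) = 4/11

4/11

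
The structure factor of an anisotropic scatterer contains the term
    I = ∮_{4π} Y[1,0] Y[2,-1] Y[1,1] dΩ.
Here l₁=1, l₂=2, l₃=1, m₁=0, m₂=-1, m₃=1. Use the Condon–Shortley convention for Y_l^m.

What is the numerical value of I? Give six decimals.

-0.218510

Checks pass: Σm=0; 4 even; l₃=1∈[1,3].
(2·1+1)(2·2+1)(2·1+1) = 45
Δ: 2! 0! 2! / 5! → 1/30
sum: t=1:−1/1 = -1/1
3j²(1 2 1; 0 0 0) = Δ·Π!·Σ² = 2/15  (sign +1)
sum: t=1:−1/2 = -1/2
3j²(1 2 1; 0 -1 1) = Δ·Π!·Σ² = 1/10  (sign -1)
combine: 4πI² = 45·2/15·1/10 = 3/5
take √, sign -1: I = -0.21850969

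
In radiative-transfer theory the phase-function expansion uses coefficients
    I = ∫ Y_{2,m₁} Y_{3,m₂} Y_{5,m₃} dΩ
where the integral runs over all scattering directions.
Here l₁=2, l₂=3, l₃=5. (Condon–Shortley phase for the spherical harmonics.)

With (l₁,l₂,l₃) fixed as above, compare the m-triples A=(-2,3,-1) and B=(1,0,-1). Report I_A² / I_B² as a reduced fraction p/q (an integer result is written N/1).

1/80

l's match ⇒ only the (l;m) 3-j factors differ between A and B.
A: triangle coeff Δ(2,3,5) = 1/2310; Σ_t [0,0]: t=0:+1/17280 = 1/17280; (3j)²=1/2310 [(2 3 5; -2 3 -1)], sign=+1
B: triangle coeff Δ(2,3,5) = 1/2310; Σ_t [0,0]: t=0:+1/216 = 1/216; (3j)²=8/231 [(2 3 5; 1 0 -1)], sign=+1
I_A²/I_B² = (1/2310)/(8/231) = 1/80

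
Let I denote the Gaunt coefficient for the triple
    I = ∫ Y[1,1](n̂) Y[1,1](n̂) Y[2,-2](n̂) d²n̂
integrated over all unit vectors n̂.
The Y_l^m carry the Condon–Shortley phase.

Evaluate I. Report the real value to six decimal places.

0.309019

Rules hold: Σm=0, L=4 even, 0≤2≤2.
N = 3·3·5 = 45
Δ = 0!·2!·2!/5! = 1/30
Racah Σ t=0..0: t=0:+1/1 = 1/1
⇒ 3j(1 1 2; 0 0 0)² = 2/15, sgn +1
Racah Σ t=0..0: t=0:+1/4 = 1/4
⇒ 3j(1 1 2; 1 1 -2)² = 1/5, sgn +1
4πI² = N·(3j₀)²·(3jₘ)² = 6/5
I = +1·√(1.2/4π) = 0.30901936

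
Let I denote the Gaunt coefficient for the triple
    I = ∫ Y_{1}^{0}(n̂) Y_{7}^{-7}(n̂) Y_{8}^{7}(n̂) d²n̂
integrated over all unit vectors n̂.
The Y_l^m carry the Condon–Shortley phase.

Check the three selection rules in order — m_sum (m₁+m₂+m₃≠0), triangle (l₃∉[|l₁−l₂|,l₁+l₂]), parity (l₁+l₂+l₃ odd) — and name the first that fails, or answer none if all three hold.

m₁+m₂+m₃ = 0 − 7 + 7 = 0  ✓
triangle: |1−7|=6 ≤ l₃=8 ≤ 1+7=8  ✓
parity: l₁+l₂+l₃ = 16 is even  ✓

none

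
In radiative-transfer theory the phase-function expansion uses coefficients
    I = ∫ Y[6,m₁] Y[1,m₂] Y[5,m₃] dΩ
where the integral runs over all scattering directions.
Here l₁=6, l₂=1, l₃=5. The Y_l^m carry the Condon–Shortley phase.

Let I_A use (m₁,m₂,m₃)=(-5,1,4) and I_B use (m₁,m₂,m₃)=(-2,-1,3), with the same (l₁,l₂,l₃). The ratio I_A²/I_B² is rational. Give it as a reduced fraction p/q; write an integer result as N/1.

Shared (l₁,l₂,l₃)=(6,1,5): N and (l;000)² cancel in I_A²/I_B².
A: Δ = 2!·10!·0!/13! = 1/858; Racah Σ t=2..2: t=2:+1/725760 = 1/725760; ⇒ 3j(6 1 5; -5 1 4)² = 5/78, sgn -1
B: Δ = 2!·10!·0!/13! = 1/858; Racah Σ t=0..0: t=0:+1/161280 = 1/161280; ⇒ 3j(6 1 5; -2 -1 3)² = 1/143, sgn +1
I_A²/I_B² = (5/78)/(1/143) = 55/6

55/6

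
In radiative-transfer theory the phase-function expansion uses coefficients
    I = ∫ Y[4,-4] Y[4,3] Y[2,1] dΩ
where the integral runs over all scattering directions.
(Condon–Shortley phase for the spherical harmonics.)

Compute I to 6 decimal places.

Rules hold: Σm=0, L=10 even, 0≤2≤8.
N = 9·9·5 = 405
Δ = 6!·2!·2!/11! = 1/13860
Racah Σ t=2..4: t=2:+1/192 t=3:−1/36 t=4:+1/192 = -5/288
⇒ 3j(4 4 2; 0 0 0)² = 20/693, sgn -1
Racah Σ t=6..6: t=6:+1/1440 = 1/1440
⇒ 3j(4 4 2; -4 3 1)² = 7/165, sgn -1
4πI² = N·(3j₀)²·(3jₘ)² = 60/121
I = +1·√(0.495868/4π) = 0.19864517

0.198645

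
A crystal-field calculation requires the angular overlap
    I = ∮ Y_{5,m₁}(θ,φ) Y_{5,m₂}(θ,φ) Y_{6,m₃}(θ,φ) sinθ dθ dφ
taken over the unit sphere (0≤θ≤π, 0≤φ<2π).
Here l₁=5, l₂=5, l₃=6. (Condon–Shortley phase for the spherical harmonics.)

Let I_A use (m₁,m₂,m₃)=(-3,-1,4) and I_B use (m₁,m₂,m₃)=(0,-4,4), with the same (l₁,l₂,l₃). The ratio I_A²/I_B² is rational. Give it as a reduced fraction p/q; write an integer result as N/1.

Same 5,5,6: normalisation and zero-m 3j drop out of the ratio.
A: Δ: 4! 6! 6! / 17! → 1/28588560; sum: t=2:+1/138240 t=3:−1/86400 t=4:+1/829440 = -13/4147200; 3j²(5 5 6; -3 -1 4) = Δ·Π!·Σ² = 13/3740  (sign -1)
B: Δ: 4! 6! 6! / 17! → 1/28588560; sum: t=0:+1/345600 t=1:−1/207360 = -1/518400; 3j²(5 5 6; 0 -4 4) = Δ·Π!·Σ² = 12/2431  (sign -1)
I_A²/I_B² = (13/3740)/(12/2431) = 169/240

169/240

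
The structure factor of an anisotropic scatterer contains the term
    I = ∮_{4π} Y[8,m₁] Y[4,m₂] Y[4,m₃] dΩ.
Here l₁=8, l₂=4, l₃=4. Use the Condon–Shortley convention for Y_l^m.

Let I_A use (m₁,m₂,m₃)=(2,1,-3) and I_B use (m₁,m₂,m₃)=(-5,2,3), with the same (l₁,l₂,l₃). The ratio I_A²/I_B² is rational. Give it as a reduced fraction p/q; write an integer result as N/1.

l's match ⇒ only the (l;m) 3-j factors differ between A and B.
A: triangle coeff Δ(8,4,4) = 1/218790; Σ_t [5,5]: t=5:−1/3628800 = -1/3628800; (3j)²=8/2431 [(8 4 4; 2 1 -3)], sign=+1
B: triangle coeff Δ(8,4,4) = 1/218790; Σ_t [6,6]: t=6:+1/7257600 = 1/7257600; (3j)²=2/85 [(8 4 4; -5 2 3)], sign=-1
I_A²/I_B² = (8/2431)/(2/85) = 20/143

20/143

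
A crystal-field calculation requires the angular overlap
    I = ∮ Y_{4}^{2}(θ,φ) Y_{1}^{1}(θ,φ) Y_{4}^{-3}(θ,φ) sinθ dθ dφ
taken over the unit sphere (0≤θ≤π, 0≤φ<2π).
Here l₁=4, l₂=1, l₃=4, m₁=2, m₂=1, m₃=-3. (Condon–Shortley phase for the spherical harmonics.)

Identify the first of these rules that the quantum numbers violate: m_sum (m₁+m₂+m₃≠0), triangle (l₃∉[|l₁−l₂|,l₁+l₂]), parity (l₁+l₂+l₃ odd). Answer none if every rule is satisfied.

Σmᵢ = 0  ✓
l₃∈[|l₁−l₂|,l₁+l₂]=[3,5], have l₃=4  ✓
Σlᵢ = 9 ⇒ odd  ✗

parity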